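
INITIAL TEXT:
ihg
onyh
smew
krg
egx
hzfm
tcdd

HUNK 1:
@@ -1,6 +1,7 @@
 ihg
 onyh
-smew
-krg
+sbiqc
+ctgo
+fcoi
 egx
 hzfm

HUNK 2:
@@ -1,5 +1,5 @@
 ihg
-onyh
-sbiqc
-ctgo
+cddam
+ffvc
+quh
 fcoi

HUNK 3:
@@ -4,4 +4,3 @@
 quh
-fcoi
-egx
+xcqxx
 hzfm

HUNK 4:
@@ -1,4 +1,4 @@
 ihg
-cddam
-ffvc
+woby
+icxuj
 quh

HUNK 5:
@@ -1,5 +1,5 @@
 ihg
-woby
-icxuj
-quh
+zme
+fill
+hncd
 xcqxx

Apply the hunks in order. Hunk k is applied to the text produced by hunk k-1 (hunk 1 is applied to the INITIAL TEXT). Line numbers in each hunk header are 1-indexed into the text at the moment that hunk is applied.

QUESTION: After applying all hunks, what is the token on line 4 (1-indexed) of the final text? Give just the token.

Hunk 1: at line 1 remove [smew,krg] add [sbiqc,ctgo,fcoi] -> 8 lines: ihg onyh sbiqc ctgo fcoi egx hzfm tcdd
Hunk 2: at line 1 remove [onyh,sbiqc,ctgo] add [cddam,ffvc,quh] -> 8 lines: ihg cddam ffvc quh fcoi egx hzfm tcdd
Hunk 3: at line 4 remove [fcoi,egx] add [xcqxx] -> 7 lines: ihg cddam ffvc quh xcqxx hzfm tcdd
Hunk 4: at line 1 remove [cddam,ffvc] add [woby,icxuj] -> 7 lines: ihg woby icxuj quh xcqxx hzfm tcdd
Hunk 5: at line 1 remove [woby,icxuj,quh] add [zme,fill,hncd] -> 7 lines: ihg zme fill hncd xcqxx hzfm tcdd
Final line 4: hncd

Answer: hncd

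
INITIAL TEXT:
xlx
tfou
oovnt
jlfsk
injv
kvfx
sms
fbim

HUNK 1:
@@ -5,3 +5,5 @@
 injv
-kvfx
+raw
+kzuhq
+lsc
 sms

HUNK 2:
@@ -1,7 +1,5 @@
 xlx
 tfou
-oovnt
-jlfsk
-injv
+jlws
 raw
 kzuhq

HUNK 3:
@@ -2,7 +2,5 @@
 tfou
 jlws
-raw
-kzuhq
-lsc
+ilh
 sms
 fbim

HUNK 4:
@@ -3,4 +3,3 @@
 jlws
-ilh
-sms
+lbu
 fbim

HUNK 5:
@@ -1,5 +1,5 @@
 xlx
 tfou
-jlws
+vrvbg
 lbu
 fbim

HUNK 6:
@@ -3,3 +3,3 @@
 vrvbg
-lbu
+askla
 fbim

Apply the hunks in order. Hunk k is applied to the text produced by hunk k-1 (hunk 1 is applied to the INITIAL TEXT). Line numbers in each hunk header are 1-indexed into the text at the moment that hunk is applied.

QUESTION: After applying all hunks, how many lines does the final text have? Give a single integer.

Answer: 5

Derivation:
Hunk 1: at line 5 remove [kvfx] add [raw,kzuhq,lsc] -> 10 lines: xlx tfou oovnt jlfsk injv raw kzuhq lsc sms fbim
Hunk 2: at line 1 remove [oovnt,jlfsk,injv] add [jlws] -> 8 lines: xlx tfou jlws raw kzuhq lsc sms fbim
Hunk 3: at line 2 remove [raw,kzuhq,lsc] add [ilh] -> 6 lines: xlx tfou jlws ilh sms fbim
Hunk 4: at line 3 remove [ilh,sms] add [lbu] -> 5 lines: xlx tfou jlws lbu fbim
Hunk 5: at line 1 remove [jlws] add [vrvbg] -> 5 lines: xlx tfou vrvbg lbu fbim
Hunk 6: at line 3 remove [lbu] add [askla] -> 5 lines: xlx tfou vrvbg askla fbim
Final line count: 5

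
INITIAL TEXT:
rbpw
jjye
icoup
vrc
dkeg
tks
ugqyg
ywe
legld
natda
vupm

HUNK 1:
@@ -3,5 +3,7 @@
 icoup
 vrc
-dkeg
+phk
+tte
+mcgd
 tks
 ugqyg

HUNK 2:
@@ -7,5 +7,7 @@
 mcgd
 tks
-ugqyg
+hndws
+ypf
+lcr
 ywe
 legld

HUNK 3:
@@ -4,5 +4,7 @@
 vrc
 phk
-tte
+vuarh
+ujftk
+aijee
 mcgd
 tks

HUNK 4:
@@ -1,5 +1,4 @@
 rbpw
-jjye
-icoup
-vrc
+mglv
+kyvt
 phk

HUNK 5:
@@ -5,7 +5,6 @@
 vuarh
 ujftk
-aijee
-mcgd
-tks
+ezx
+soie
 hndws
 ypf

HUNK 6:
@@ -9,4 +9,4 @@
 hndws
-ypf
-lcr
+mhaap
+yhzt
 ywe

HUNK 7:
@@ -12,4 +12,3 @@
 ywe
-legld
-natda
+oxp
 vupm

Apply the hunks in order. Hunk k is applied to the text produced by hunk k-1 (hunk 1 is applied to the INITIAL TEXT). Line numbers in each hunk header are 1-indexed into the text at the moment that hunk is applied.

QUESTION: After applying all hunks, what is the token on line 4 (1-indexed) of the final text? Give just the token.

Hunk 1: at line 3 remove [dkeg] add [phk,tte,mcgd] -> 13 lines: rbpw jjye icoup vrc phk tte mcgd tks ugqyg ywe legld natda vupm
Hunk 2: at line 7 remove [ugqyg] add [hndws,ypf,lcr] -> 15 lines: rbpw jjye icoup vrc phk tte mcgd tks hndws ypf lcr ywe legld natda vupm
Hunk 3: at line 4 remove [tte] add [vuarh,ujftk,aijee] -> 17 lines: rbpw jjye icoup vrc phk vuarh ujftk aijee mcgd tks hndws ypf lcr ywe legld natda vupm
Hunk 4: at line 1 remove [jjye,icoup,vrc] add [mglv,kyvt] -> 16 lines: rbpw mglv kyvt phk vuarh ujftk aijee mcgd tks hndws ypf lcr ywe legld natda vupm
Hunk 5: at line 5 remove [aijee,mcgd,tks] add [ezx,soie] -> 15 lines: rbpw mglv kyvt phk vuarh ujftk ezx soie hndws ypf lcr ywe legld natda vupm
Hunk 6: at line 9 remove [ypf,lcr] add [mhaap,yhzt] -> 15 lines: rbpw mglv kyvt phk vuarh ujftk ezx soie hndws mhaap yhzt ywe legld natda vupm
Hunk 7: at line 12 remove [legld,natda] add [oxp] -> 14 lines: rbpw mglv kyvt phk vuarh ujftk ezx soie hndws mhaap yhzt ywe oxp vupm
Final line 4: phk

Answer: phk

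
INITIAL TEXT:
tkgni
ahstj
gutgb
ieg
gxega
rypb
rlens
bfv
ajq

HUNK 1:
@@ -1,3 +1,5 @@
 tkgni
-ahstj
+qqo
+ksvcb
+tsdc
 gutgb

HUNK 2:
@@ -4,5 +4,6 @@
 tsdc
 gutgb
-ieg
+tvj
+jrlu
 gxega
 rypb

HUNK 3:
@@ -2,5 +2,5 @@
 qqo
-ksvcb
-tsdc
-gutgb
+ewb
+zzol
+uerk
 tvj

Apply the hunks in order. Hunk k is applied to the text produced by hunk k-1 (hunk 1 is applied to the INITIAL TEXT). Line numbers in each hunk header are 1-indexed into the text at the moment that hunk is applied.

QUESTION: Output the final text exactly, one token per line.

Hunk 1: at line 1 remove [ahstj] add [qqo,ksvcb,tsdc] -> 11 lines: tkgni qqo ksvcb tsdc gutgb ieg gxega rypb rlens bfv ajq
Hunk 2: at line 4 remove [ieg] add [tvj,jrlu] -> 12 lines: tkgni qqo ksvcb tsdc gutgb tvj jrlu gxega rypb rlens bfv ajq
Hunk 3: at line 2 remove [ksvcb,tsdc,gutgb] add [ewb,zzol,uerk] -> 12 lines: tkgni qqo ewb zzol uerk tvj jrlu gxega rypb rlens bfv ajq

Answer: tkgni
qqo
ewb
zzol
uerk
tvj
jrlu
gxega
rypb
rlens
bfv
ajq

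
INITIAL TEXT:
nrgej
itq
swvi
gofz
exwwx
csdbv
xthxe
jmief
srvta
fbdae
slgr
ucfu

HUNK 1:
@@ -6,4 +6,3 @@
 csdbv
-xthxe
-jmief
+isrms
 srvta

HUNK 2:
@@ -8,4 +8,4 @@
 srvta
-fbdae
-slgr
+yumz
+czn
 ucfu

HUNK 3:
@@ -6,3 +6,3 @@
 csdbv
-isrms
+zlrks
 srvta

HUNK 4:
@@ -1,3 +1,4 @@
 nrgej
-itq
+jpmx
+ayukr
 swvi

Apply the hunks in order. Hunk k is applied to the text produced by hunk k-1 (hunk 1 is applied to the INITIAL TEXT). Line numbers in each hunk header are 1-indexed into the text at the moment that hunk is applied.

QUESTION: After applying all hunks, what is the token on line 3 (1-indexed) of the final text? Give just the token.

Answer: ayukr

Derivation:
Hunk 1: at line 6 remove [xthxe,jmief] add [isrms] -> 11 lines: nrgej itq swvi gofz exwwx csdbv isrms srvta fbdae slgr ucfu
Hunk 2: at line 8 remove [fbdae,slgr] add [yumz,czn] -> 11 lines: nrgej itq swvi gofz exwwx csdbv isrms srvta yumz czn ucfu
Hunk 3: at line 6 remove [isrms] add [zlrks] -> 11 lines: nrgej itq swvi gofz exwwx csdbv zlrks srvta yumz czn ucfu
Hunk 4: at line 1 remove [itq] add [jpmx,ayukr] -> 12 lines: nrgej jpmx ayukr swvi gofz exwwx csdbv zlrks srvta yumz czn ucfu
Final line 3: ayukr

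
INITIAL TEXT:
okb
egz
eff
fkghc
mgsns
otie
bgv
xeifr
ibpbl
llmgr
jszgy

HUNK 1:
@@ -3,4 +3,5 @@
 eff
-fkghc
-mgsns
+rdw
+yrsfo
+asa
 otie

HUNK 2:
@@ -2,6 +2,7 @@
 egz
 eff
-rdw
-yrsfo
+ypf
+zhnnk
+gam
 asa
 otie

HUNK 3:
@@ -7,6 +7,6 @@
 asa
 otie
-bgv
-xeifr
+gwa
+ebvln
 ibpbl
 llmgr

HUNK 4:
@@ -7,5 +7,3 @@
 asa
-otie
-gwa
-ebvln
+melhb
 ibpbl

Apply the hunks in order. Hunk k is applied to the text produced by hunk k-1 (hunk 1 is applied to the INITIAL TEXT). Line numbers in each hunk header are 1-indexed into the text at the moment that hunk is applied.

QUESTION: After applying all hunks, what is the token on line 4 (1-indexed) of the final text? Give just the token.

Answer: ypf

Derivation:
Hunk 1: at line 3 remove [fkghc,mgsns] add [rdw,yrsfo,asa] -> 12 lines: okb egz eff rdw yrsfo asa otie bgv xeifr ibpbl llmgr jszgy
Hunk 2: at line 2 remove [rdw,yrsfo] add [ypf,zhnnk,gam] -> 13 lines: okb egz eff ypf zhnnk gam asa otie bgv xeifr ibpbl llmgr jszgy
Hunk 3: at line 7 remove [bgv,xeifr] add [gwa,ebvln] -> 13 lines: okb egz eff ypf zhnnk gam asa otie gwa ebvln ibpbl llmgr jszgy
Hunk 4: at line 7 remove [otie,gwa,ebvln] add [melhb] -> 11 lines: okb egz eff ypf zhnnk gam asa melhb ibpbl llmgr jszgy
Final line 4: ypf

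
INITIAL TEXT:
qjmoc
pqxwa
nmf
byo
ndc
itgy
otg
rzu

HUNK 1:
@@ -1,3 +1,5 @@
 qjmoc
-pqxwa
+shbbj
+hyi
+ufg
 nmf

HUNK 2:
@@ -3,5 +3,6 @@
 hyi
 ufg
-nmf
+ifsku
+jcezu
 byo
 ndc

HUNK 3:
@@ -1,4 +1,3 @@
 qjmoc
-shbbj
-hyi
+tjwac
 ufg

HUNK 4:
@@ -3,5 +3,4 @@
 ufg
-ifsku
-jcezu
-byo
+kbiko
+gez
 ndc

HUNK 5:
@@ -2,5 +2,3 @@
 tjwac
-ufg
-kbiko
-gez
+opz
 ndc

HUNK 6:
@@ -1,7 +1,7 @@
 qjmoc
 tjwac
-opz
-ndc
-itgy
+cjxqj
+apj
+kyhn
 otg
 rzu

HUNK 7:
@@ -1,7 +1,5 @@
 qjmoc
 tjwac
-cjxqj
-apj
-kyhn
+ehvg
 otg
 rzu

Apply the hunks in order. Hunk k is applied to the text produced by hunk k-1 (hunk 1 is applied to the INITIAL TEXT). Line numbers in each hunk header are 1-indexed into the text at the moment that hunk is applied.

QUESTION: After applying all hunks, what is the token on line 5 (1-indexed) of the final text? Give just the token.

Hunk 1: at line 1 remove [pqxwa] add [shbbj,hyi,ufg] -> 10 lines: qjmoc shbbj hyi ufg nmf byo ndc itgy otg rzu
Hunk 2: at line 3 remove [nmf] add [ifsku,jcezu] -> 11 lines: qjmoc shbbj hyi ufg ifsku jcezu byo ndc itgy otg rzu
Hunk 3: at line 1 remove [shbbj,hyi] add [tjwac] -> 10 lines: qjmoc tjwac ufg ifsku jcezu byo ndc itgy otg rzu
Hunk 4: at line 3 remove [ifsku,jcezu,byo] add [kbiko,gez] -> 9 lines: qjmoc tjwac ufg kbiko gez ndc itgy otg rzu
Hunk 5: at line 2 remove [ufg,kbiko,gez] add [opz] -> 7 lines: qjmoc tjwac opz ndc itgy otg rzu
Hunk 6: at line 1 remove [opz,ndc,itgy] add [cjxqj,apj,kyhn] -> 7 lines: qjmoc tjwac cjxqj apj kyhn otg rzu
Hunk 7: at line 1 remove [cjxqj,apj,kyhn] add [ehvg] -> 5 lines: qjmoc tjwac ehvg otg rzu
Final line 5: rzu

Answer: rzu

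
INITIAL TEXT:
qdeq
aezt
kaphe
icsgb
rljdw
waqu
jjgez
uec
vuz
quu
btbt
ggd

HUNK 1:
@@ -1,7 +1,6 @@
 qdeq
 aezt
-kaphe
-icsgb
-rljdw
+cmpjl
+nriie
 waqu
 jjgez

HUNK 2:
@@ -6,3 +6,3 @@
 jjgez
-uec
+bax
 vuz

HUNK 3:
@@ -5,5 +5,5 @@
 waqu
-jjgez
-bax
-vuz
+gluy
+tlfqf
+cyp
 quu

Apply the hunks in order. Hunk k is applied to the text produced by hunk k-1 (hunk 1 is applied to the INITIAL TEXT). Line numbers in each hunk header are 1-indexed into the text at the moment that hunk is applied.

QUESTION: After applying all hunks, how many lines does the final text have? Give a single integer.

Answer: 11

Derivation:
Hunk 1: at line 1 remove [kaphe,icsgb,rljdw] add [cmpjl,nriie] -> 11 lines: qdeq aezt cmpjl nriie waqu jjgez uec vuz quu btbt ggd
Hunk 2: at line 6 remove [uec] add [bax] -> 11 lines: qdeq aezt cmpjl nriie waqu jjgez bax vuz quu btbt ggd
Hunk 3: at line 5 remove [jjgez,bax,vuz] add [gluy,tlfqf,cyp] -> 11 lines: qdeq aezt cmpjl nriie waqu gluy tlfqf cyp quu btbt ggd
Final line count: 11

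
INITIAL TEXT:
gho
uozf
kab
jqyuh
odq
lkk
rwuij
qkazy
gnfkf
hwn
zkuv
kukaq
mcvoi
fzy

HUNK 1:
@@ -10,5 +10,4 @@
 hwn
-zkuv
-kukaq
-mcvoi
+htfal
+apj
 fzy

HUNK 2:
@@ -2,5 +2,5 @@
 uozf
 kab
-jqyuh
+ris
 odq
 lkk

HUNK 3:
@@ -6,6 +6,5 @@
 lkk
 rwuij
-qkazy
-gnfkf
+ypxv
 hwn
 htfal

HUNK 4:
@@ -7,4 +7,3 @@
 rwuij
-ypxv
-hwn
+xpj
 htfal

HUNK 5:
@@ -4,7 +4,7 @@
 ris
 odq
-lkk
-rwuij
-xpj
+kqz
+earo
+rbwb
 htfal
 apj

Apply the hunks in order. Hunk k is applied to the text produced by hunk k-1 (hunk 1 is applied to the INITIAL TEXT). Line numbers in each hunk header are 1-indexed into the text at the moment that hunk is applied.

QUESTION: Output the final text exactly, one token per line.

Hunk 1: at line 10 remove [zkuv,kukaq,mcvoi] add [htfal,apj] -> 13 lines: gho uozf kab jqyuh odq lkk rwuij qkazy gnfkf hwn htfal apj fzy
Hunk 2: at line 2 remove [jqyuh] add [ris] -> 13 lines: gho uozf kab ris odq lkk rwuij qkazy gnfkf hwn htfal apj fzy
Hunk 3: at line 6 remove [qkazy,gnfkf] add [ypxv] -> 12 lines: gho uozf kab ris odq lkk rwuij ypxv hwn htfal apj fzy
Hunk 4: at line 7 remove [ypxv,hwn] add [xpj] -> 11 lines: gho uozf kab ris odq lkk rwuij xpj htfal apj fzy
Hunk 5: at line 4 remove [lkk,rwuij,xpj] add [kqz,earo,rbwb] -> 11 lines: gho uozf kab ris odq kqz earo rbwb htfal apj fzy

Answer: gho
uozf
kab
ris
odq
kqz
earo
rbwb
htfal
apj
fzy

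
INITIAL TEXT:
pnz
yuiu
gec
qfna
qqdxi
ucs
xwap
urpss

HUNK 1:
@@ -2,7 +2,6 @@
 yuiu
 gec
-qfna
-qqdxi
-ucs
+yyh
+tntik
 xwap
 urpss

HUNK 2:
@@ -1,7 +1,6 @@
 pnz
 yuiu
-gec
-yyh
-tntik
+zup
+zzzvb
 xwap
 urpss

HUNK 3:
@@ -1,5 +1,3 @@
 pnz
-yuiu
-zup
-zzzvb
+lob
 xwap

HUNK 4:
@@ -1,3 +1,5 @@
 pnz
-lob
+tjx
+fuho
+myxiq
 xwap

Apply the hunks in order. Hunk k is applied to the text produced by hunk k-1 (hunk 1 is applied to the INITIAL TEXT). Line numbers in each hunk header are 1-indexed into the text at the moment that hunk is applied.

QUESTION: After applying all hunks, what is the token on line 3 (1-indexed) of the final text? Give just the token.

Answer: fuho

Derivation:
Hunk 1: at line 2 remove [qfna,qqdxi,ucs] add [yyh,tntik] -> 7 lines: pnz yuiu gec yyh tntik xwap urpss
Hunk 2: at line 1 remove [gec,yyh,tntik] add [zup,zzzvb] -> 6 lines: pnz yuiu zup zzzvb xwap urpss
Hunk 3: at line 1 remove [yuiu,zup,zzzvb] add [lob] -> 4 lines: pnz lob xwap urpss
Hunk 4: at line 1 remove [lob] add [tjx,fuho,myxiq] -> 6 lines: pnz tjx fuho myxiq xwap urpss
Final line 3: fuho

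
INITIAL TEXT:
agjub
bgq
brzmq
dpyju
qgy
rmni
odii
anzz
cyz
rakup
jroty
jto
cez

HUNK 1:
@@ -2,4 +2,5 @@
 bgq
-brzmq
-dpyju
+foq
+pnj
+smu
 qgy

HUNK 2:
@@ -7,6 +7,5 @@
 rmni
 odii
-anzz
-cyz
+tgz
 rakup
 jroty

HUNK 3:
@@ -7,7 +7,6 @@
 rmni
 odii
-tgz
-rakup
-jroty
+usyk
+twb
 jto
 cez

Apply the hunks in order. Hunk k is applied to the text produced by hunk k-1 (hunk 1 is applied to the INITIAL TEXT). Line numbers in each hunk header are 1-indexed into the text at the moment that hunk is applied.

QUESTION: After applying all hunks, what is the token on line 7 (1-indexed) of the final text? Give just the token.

Answer: rmni

Derivation:
Hunk 1: at line 2 remove [brzmq,dpyju] add [foq,pnj,smu] -> 14 lines: agjub bgq foq pnj smu qgy rmni odii anzz cyz rakup jroty jto cez
Hunk 2: at line 7 remove [anzz,cyz] add [tgz] -> 13 lines: agjub bgq foq pnj smu qgy rmni odii tgz rakup jroty jto cez
Hunk 3: at line 7 remove [tgz,rakup,jroty] add [usyk,twb] -> 12 lines: agjub bgq foq pnj smu qgy rmni odii usyk twb jto cez
Final line 7: rmni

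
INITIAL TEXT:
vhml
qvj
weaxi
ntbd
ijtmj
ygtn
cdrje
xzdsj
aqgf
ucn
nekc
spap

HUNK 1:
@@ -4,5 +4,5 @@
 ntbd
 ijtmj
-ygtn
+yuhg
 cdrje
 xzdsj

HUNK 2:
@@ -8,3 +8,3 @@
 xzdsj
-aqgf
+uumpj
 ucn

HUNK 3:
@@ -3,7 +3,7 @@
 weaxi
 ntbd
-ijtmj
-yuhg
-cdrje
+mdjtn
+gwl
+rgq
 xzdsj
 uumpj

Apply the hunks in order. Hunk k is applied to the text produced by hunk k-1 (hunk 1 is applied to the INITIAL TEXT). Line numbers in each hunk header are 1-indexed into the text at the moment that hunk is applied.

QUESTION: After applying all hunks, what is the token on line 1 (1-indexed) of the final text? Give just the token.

Hunk 1: at line 4 remove [ygtn] add [yuhg] -> 12 lines: vhml qvj weaxi ntbd ijtmj yuhg cdrje xzdsj aqgf ucn nekc spap
Hunk 2: at line 8 remove [aqgf] add [uumpj] -> 12 lines: vhml qvj weaxi ntbd ijtmj yuhg cdrje xzdsj uumpj ucn nekc spap
Hunk 3: at line 3 remove [ijtmj,yuhg,cdrje] add [mdjtn,gwl,rgq] -> 12 lines: vhml qvj weaxi ntbd mdjtn gwl rgq xzdsj uumpj ucn nekc spap
Final line 1: vhml

Answer: vhml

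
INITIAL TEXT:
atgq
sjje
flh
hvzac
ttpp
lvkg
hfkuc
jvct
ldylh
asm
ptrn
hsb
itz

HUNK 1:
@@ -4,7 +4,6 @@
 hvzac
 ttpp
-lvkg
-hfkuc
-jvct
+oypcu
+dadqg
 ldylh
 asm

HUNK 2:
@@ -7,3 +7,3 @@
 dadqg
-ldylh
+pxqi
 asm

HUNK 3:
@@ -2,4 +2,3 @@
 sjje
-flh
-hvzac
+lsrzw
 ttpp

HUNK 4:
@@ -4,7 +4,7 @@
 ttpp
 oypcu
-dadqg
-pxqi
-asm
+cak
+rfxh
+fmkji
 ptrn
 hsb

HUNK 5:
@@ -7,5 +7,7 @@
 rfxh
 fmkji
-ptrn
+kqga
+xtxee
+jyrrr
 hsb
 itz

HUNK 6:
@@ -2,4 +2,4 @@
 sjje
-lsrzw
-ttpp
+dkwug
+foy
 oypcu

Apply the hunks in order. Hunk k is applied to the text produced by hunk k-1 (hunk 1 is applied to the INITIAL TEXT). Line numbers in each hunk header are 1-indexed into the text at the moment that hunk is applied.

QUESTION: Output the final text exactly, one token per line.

Hunk 1: at line 4 remove [lvkg,hfkuc,jvct] add [oypcu,dadqg] -> 12 lines: atgq sjje flh hvzac ttpp oypcu dadqg ldylh asm ptrn hsb itz
Hunk 2: at line 7 remove [ldylh] add [pxqi] -> 12 lines: atgq sjje flh hvzac ttpp oypcu dadqg pxqi asm ptrn hsb itz
Hunk 3: at line 2 remove [flh,hvzac] add [lsrzw] -> 11 lines: atgq sjje lsrzw ttpp oypcu dadqg pxqi asm ptrn hsb itz
Hunk 4: at line 4 remove [dadqg,pxqi,asm] add [cak,rfxh,fmkji] -> 11 lines: atgq sjje lsrzw ttpp oypcu cak rfxh fmkji ptrn hsb itz
Hunk 5: at line 7 remove [ptrn] add [kqga,xtxee,jyrrr] -> 13 lines: atgq sjje lsrzw ttpp oypcu cak rfxh fmkji kqga xtxee jyrrr hsb itz
Hunk 6: at line 2 remove [lsrzw,ttpp] add [dkwug,foy] -> 13 lines: atgq sjje dkwug foy oypcu cak rfxh fmkji kqga xtxee jyrrr hsb itz

Answer: atgq
sjje
dkwug
foy
oypcu
cak
rfxh
fmkji
kqga
xtxee
jyrrr
hsb
itz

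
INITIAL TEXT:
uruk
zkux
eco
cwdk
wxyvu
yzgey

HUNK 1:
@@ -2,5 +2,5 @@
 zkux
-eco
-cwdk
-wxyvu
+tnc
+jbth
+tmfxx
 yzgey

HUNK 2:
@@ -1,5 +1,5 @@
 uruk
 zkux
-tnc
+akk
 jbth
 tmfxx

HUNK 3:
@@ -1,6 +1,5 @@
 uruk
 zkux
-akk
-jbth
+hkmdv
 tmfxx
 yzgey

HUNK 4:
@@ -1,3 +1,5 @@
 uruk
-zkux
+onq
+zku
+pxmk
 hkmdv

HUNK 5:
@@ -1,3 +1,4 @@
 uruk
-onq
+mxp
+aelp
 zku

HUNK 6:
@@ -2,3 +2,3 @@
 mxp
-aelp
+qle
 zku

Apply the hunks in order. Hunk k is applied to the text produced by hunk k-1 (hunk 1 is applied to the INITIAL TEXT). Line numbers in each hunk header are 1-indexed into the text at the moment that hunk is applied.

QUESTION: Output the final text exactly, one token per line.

Hunk 1: at line 2 remove [eco,cwdk,wxyvu] add [tnc,jbth,tmfxx] -> 6 lines: uruk zkux tnc jbth tmfxx yzgey
Hunk 2: at line 1 remove [tnc] add [akk] -> 6 lines: uruk zkux akk jbth tmfxx yzgey
Hunk 3: at line 1 remove [akk,jbth] add [hkmdv] -> 5 lines: uruk zkux hkmdv tmfxx yzgey
Hunk 4: at line 1 remove [zkux] add [onq,zku,pxmk] -> 7 lines: uruk onq zku pxmk hkmdv tmfxx yzgey
Hunk 5: at line 1 remove [onq] add [mxp,aelp] -> 8 lines: uruk mxp aelp zku pxmk hkmdv tmfxx yzgey
Hunk 6: at line 2 remove [aelp] add [qle] -> 8 lines: uruk mxp qle zku pxmk hkmdv tmfxx yzgey

Answer: uruk
mxp
qle
zku
pxmk
hkmdv
tmfxx
yzgey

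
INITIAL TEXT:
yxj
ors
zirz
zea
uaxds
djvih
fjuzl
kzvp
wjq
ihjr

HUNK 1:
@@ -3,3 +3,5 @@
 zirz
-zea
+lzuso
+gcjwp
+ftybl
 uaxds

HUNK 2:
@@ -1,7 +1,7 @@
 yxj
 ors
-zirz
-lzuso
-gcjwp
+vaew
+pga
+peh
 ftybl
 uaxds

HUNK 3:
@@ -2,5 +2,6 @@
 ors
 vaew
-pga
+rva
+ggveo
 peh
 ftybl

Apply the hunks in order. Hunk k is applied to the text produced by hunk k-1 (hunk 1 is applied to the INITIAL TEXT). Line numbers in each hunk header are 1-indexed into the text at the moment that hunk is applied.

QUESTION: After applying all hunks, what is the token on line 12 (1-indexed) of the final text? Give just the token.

Answer: wjq

Derivation:
Hunk 1: at line 3 remove [zea] add [lzuso,gcjwp,ftybl] -> 12 lines: yxj ors zirz lzuso gcjwp ftybl uaxds djvih fjuzl kzvp wjq ihjr
Hunk 2: at line 1 remove [zirz,lzuso,gcjwp] add [vaew,pga,peh] -> 12 lines: yxj ors vaew pga peh ftybl uaxds djvih fjuzl kzvp wjq ihjr
Hunk 3: at line 2 remove [pga] add [rva,ggveo] -> 13 lines: yxj ors vaew rva ggveo peh ftybl uaxds djvih fjuzl kzvp wjq ihjr
Final line 12: wjq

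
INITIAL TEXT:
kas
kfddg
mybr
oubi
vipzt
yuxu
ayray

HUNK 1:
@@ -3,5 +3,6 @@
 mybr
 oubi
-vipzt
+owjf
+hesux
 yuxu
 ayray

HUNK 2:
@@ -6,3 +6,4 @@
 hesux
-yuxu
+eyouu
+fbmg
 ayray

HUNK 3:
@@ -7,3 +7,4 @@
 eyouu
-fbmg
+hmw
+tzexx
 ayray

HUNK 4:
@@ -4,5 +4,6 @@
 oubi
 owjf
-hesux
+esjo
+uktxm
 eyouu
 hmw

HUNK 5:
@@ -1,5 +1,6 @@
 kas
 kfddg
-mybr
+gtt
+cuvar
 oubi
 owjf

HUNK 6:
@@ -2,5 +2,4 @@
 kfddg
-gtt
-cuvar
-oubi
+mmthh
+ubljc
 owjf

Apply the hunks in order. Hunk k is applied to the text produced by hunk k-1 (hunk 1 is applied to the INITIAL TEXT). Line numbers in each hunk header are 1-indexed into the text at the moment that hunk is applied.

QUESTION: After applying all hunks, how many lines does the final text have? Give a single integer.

Answer: 11

Derivation:
Hunk 1: at line 3 remove [vipzt] add [owjf,hesux] -> 8 lines: kas kfddg mybr oubi owjf hesux yuxu ayray
Hunk 2: at line 6 remove [yuxu] add [eyouu,fbmg] -> 9 lines: kas kfddg mybr oubi owjf hesux eyouu fbmg ayray
Hunk 3: at line 7 remove [fbmg] add [hmw,tzexx] -> 10 lines: kas kfddg mybr oubi owjf hesux eyouu hmw tzexx ayray
Hunk 4: at line 4 remove [hesux] add [esjo,uktxm] -> 11 lines: kas kfddg mybr oubi owjf esjo uktxm eyouu hmw tzexx ayray
Hunk 5: at line 1 remove [mybr] add [gtt,cuvar] -> 12 lines: kas kfddg gtt cuvar oubi owjf esjo uktxm eyouu hmw tzexx ayray
Hunk 6: at line 2 remove [gtt,cuvar,oubi] add [mmthh,ubljc] -> 11 lines: kas kfddg mmthh ubljc owjf esjo uktxm eyouu hmw tzexx ayray
Final line count: 11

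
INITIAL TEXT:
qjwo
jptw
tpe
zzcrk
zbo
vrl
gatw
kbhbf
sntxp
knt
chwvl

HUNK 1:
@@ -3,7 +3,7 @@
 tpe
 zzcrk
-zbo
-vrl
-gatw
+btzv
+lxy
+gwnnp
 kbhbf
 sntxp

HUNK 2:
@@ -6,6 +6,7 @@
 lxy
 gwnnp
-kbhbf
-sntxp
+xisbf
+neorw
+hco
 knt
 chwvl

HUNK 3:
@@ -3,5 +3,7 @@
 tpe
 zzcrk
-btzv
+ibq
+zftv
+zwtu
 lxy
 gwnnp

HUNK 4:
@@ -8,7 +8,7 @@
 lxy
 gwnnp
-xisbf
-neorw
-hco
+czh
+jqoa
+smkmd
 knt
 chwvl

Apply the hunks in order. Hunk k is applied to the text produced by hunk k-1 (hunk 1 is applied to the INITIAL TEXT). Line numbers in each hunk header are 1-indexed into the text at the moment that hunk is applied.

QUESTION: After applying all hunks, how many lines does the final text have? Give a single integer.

Answer: 14

Derivation:
Hunk 1: at line 3 remove [zbo,vrl,gatw] add [btzv,lxy,gwnnp] -> 11 lines: qjwo jptw tpe zzcrk btzv lxy gwnnp kbhbf sntxp knt chwvl
Hunk 2: at line 6 remove [kbhbf,sntxp] add [xisbf,neorw,hco] -> 12 lines: qjwo jptw tpe zzcrk btzv lxy gwnnp xisbf neorw hco knt chwvl
Hunk 3: at line 3 remove [btzv] add [ibq,zftv,zwtu] -> 14 lines: qjwo jptw tpe zzcrk ibq zftv zwtu lxy gwnnp xisbf neorw hco knt chwvl
Hunk 4: at line 8 remove [xisbf,neorw,hco] add [czh,jqoa,smkmd] -> 14 lines: qjwo jptw tpe zzcrk ibq zftv zwtu lxy gwnnp czh jqoa smkmd knt chwvl
Final line count: 14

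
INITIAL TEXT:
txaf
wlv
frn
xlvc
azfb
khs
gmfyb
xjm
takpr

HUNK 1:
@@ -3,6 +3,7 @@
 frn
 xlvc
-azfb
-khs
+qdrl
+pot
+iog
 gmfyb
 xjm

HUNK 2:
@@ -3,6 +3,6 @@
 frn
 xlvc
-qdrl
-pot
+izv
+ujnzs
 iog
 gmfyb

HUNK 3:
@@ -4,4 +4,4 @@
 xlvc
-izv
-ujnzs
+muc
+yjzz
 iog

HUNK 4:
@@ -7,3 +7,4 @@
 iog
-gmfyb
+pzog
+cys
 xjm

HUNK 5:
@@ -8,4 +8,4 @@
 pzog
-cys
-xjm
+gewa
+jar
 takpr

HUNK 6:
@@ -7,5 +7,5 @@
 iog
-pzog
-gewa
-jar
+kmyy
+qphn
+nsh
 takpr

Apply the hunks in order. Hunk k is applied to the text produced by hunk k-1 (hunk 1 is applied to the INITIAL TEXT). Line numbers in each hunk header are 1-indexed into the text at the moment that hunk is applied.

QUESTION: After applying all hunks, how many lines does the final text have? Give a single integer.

Answer: 11

Derivation:
Hunk 1: at line 3 remove [azfb,khs] add [qdrl,pot,iog] -> 10 lines: txaf wlv frn xlvc qdrl pot iog gmfyb xjm takpr
Hunk 2: at line 3 remove [qdrl,pot] add [izv,ujnzs] -> 10 lines: txaf wlv frn xlvc izv ujnzs iog gmfyb xjm takpr
Hunk 3: at line 4 remove [izv,ujnzs] add [muc,yjzz] -> 10 lines: txaf wlv frn xlvc muc yjzz iog gmfyb xjm takpr
Hunk 4: at line 7 remove [gmfyb] add [pzog,cys] -> 11 lines: txaf wlv frn xlvc muc yjzz iog pzog cys xjm takpr
Hunk 5: at line 8 remove [cys,xjm] add [gewa,jar] -> 11 lines: txaf wlv frn xlvc muc yjzz iog pzog gewa jar takpr
Hunk 6: at line 7 remove [pzog,gewa,jar] add [kmyy,qphn,nsh] -> 11 lines: txaf wlv frn xlvc muc yjzz iog kmyy qphn nsh takpr
Final line count: 11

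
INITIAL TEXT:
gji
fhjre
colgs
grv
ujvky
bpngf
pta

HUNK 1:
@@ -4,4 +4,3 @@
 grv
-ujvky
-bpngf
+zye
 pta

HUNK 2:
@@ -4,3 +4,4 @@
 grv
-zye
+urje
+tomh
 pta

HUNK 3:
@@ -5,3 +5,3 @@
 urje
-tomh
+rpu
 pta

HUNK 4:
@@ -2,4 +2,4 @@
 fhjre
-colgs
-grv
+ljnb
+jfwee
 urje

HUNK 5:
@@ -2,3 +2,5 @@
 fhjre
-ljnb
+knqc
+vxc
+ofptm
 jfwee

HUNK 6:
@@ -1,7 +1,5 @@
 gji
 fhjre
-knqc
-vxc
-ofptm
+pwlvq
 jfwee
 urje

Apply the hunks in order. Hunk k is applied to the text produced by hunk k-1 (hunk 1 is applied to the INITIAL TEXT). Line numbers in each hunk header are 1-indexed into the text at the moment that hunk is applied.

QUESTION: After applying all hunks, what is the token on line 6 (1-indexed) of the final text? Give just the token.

Hunk 1: at line 4 remove [ujvky,bpngf] add [zye] -> 6 lines: gji fhjre colgs grv zye pta
Hunk 2: at line 4 remove [zye] add [urje,tomh] -> 7 lines: gji fhjre colgs grv urje tomh pta
Hunk 3: at line 5 remove [tomh] add [rpu] -> 7 lines: gji fhjre colgs grv urje rpu pta
Hunk 4: at line 2 remove [colgs,grv] add [ljnb,jfwee] -> 7 lines: gji fhjre ljnb jfwee urje rpu pta
Hunk 5: at line 2 remove [ljnb] add [knqc,vxc,ofptm] -> 9 lines: gji fhjre knqc vxc ofptm jfwee urje rpu pta
Hunk 6: at line 1 remove [knqc,vxc,ofptm] add [pwlvq] -> 7 lines: gji fhjre pwlvq jfwee urje rpu pta
Final line 6: rpu

Answer: rpu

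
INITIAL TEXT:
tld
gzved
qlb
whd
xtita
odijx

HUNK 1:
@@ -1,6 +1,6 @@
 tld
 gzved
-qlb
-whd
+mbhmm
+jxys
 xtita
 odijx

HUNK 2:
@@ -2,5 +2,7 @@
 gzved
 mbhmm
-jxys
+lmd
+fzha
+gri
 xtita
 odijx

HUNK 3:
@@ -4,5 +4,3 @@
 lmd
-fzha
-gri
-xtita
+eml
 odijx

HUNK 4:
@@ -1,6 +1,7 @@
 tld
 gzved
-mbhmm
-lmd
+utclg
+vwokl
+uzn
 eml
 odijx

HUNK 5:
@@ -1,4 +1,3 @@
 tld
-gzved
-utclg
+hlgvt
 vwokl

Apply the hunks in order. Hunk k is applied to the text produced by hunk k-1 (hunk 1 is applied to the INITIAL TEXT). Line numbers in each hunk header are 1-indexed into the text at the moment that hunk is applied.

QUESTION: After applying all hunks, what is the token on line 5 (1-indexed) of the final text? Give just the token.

Answer: eml

Derivation:
Hunk 1: at line 1 remove [qlb,whd] add [mbhmm,jxys] -> 6 lines: tld gzved mbhmm jxys xtita odijx
Hunk 2: at line 2 remove [jxys] add [lmd,fzha,gri] -> 8 lines: tld gzved mbhmm lmd fzha gri xtita odijx
Hunk 3: at line 4 remove [fzha,gri,xtita] add [eml] -> 6 lines: tld gzved mbhmm lmd eml odijx
Hunk 4: at line 1 remove [mbhmm,lmd] add [utclg,vwokl,uzn] -> 7 lines: tld gzved utclg vwokl uzn eml odijx
Hunk 5: at line 1 remove [gzved,utclg] add [hlgvt] -> 6 lines: tld hlgvt vwokl uzn eml odijx
Final line 5: eml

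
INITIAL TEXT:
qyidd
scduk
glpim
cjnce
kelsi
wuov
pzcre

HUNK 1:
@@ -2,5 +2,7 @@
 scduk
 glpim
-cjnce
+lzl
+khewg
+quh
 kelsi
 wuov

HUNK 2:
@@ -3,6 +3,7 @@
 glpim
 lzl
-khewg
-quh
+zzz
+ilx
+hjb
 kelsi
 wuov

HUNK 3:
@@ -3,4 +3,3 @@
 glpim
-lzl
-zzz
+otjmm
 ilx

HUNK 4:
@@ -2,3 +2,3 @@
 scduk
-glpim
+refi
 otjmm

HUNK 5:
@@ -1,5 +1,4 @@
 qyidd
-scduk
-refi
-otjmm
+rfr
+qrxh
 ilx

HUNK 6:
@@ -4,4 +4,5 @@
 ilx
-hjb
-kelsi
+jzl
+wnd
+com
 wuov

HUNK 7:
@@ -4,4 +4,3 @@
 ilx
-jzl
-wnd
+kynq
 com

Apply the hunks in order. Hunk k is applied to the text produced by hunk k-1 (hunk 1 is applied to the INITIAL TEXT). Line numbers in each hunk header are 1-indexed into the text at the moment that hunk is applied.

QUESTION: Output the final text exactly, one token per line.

Answer: qyidd
rfr
qrxh
ilx
kynq
com
wuov
pzcre

Derivation:
Hunk 1: at line 2 remove [cjnce] add [lzl,khewg,quh] -> 9 lines: qyidd scduk glpim lzl khewg quh kelsi wuov pzcre
Hunk 2: at line 3 remove [khewg,quh] add [zzz,ilx,hjb] -> 10 lines: qyidd scduk glpim lzl zzz ilx hjb kelsi wuov pzcre
Hunk 3: at line 3 remove [lzl,zzz] add [otjmm] -> 9 lines: qyidd scduk glpim otjmm ilx hjb kelsi wuov pzcre
Hunk 4: at line 2 remove [glpim] add [refi] -> 9 lines: qyidd scduk refi otjmm ilx hjb kelsi wuov pzcre
Hunk 5: at line 1 remove [scduk,refi,otjmm] add [rfr,qrxh] -> 8 lines: qyidd rfr qrxh ilx hjb kelsi wuov pzcre
Hunk 6: at line 4 remove [hjb,kelsi] add [jzl,wnd,com] -> 9 lines: qyidd rfr qrxh ilx jzl wnd com wuov pzcre
Hunk 7: at line 4 remove [jzl,wnd] add [kynq] -> 8 lines: qyidd rfr qrxh ilx kynq com wuov pzcre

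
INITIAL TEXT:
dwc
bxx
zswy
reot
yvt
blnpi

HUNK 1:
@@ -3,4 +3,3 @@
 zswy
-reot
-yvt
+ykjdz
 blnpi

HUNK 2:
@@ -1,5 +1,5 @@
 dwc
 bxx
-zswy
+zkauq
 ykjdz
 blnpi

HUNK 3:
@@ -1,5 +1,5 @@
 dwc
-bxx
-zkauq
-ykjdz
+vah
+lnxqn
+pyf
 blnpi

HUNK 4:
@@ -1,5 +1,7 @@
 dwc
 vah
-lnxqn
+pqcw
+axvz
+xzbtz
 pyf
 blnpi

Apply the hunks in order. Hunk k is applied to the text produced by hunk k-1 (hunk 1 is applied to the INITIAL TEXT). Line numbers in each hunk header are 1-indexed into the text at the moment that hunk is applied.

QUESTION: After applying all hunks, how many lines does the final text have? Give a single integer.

Hunk 1: at line 3 remove [reot,yvt] add [ykjdz] -> 5 lines: dwc bxx zswy ykjdz blnpi
Hunk 2: at line 1 remove [zswy] add [zkauq] -> 5 lines: dwc bxx zkauq ykjdz blnpi
Hunk 3: at line 1 remove [bxx,zkauq,ykjdz] add [vah,lnxqn,pyf] -> 5 lines: dwc vah lnxqn pyf blnpi
Hunk 4: at line 1 remove [lnxqn] add [pqcw,axvz,xzbtz] -> 7 lines: dwc vah pqcw axvz xzbtz pyf blnpi
Final line count: 7

Answer: 7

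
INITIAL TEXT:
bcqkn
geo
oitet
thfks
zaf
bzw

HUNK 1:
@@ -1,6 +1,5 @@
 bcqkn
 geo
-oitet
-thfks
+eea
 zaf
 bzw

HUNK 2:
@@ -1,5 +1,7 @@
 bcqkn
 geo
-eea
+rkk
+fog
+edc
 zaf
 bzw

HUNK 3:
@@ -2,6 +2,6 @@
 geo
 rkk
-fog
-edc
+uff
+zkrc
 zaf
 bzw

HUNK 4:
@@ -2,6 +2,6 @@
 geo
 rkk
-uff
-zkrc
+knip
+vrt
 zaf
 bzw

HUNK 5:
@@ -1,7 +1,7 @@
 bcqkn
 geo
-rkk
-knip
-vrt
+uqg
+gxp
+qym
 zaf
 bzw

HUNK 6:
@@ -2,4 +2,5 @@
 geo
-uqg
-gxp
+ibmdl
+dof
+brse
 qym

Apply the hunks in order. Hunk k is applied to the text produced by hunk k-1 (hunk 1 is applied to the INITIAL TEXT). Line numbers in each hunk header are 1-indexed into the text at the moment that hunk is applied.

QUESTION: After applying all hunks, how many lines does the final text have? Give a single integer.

Hunk 1: at line 1 remove [oitet,thfks] add [eea] -> 5 lines: bcqkn geo eea zaf bzw
Hunk 2: at line 1 remove [eea] add [rkk,fog,edc] -> 7 lines: bcqkn geo rkk fog edc zaf bzw
Hunk 3: at line 2 remove [fog,edc] add [uff,zkrc] -> 7 lines: bcqkn geo rkk uff zkrc zaf bzw
Hunk 4: at line 2 remove [uff,zkrc] add [knip,vrt] -> 7 lines: bcqkn geo rkk knip vrt zaf bzw
Hunk 5: at line 1 remove [rkk,knip,vrt] add [uqg,gxp,qym] -> 7 lines: bcqkn geo uqg gxp qym zaf bzw
Hunk 6: at line 2 remove [uqg,gxp] add [ibmdl,dof,brse] -> 8 lines: bcqkn geo ibmdl dof brse qym zaf bzw
Final line count: 8

Answer: 8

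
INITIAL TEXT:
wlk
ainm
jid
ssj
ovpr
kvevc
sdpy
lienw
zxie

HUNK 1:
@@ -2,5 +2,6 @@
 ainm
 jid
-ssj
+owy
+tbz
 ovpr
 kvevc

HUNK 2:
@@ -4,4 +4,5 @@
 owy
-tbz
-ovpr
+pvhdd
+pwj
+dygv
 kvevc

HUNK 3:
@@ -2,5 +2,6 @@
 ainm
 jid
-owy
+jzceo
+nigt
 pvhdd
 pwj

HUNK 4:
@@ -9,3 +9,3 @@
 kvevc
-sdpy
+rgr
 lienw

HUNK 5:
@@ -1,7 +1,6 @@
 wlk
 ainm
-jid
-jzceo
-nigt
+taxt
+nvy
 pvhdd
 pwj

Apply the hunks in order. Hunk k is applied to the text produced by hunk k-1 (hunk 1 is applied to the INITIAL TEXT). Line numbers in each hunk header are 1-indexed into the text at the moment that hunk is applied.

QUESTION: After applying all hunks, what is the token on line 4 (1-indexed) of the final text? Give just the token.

Hunk 1: at line 2 remove [ssj] add [owy,tbz] -> 10 lines: wlk ainm jid owy tbz ovpr kvevc sdpy lienw zxie
Hunk 2: at line 4 remove [tbz,ovpr] add [pvhdd,pwj,dygv] -> 11 lines: wlk ainm jid owy pvhdd pwj dygv kvevc sdpy lienw zxie
Hunk 3: at line 2 remove [owy] add [jzceo,nigt] -> 12 lines: wlk ainm jid jzceo nigt pvhdd pwj dygv kvevc sdpy lienw zxie
Hunk 4: at line 9 remove [sdpy] add [rgr] -> 12 lines: wlk ainm jid jzceo nigt pvhdd pwj dygv kvevc rgr lienw zxie
Hunk 5: at line 1 remove [jid,jzceo,nigt] add [taxt,nvy] -> 11 lines: wlk ainm taxt nvy pvhdd pwj dygv kvevc rgr lienw zxie
Final line 4: nvy

Answer: nvy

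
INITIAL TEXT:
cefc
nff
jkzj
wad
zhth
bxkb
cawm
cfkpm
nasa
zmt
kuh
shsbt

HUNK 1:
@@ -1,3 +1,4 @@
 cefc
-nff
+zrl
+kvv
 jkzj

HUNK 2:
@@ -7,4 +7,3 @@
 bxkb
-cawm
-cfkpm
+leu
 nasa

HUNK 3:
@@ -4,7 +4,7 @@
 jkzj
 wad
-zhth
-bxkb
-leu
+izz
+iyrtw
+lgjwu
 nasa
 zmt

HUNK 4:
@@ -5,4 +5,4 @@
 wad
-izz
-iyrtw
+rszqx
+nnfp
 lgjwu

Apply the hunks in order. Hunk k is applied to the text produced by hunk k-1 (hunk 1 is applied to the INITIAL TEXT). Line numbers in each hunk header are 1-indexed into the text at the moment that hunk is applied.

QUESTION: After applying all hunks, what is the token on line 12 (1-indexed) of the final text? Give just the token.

Hunk 1: at line 1 remove [nff] add [zrl,kvv] -> 13 lines: cefc zrl kvv jkzj wad zhth bxkb cawm cfkpm nasa zmt kuh shsbt
Hunk 2: at line 7 remove [cawm,cfkpm] add [leu] -> 12 lines: cefc zrl kvv jkzj wad zhth bxkb leu nasa zmt kuh shsbt
Hunk 3: at line 4 remove [zhth,bxkb,leu] add [izz,iyrtw,lgjwu] -> 12 lines: cefc zrl kvv jkzj wad izz iyrtw lgjwu nasa zmt kuh shsbt
Hunk 4: at line 5 remove [izz,iyrtw] add [rszqx,nnfp] -> 12 lines: cefc zrl kvv jkzj wad rszqx nnfp lgjwu nasa zmt kuh shsbt
Final line 12: shsbt

Answer: shsbt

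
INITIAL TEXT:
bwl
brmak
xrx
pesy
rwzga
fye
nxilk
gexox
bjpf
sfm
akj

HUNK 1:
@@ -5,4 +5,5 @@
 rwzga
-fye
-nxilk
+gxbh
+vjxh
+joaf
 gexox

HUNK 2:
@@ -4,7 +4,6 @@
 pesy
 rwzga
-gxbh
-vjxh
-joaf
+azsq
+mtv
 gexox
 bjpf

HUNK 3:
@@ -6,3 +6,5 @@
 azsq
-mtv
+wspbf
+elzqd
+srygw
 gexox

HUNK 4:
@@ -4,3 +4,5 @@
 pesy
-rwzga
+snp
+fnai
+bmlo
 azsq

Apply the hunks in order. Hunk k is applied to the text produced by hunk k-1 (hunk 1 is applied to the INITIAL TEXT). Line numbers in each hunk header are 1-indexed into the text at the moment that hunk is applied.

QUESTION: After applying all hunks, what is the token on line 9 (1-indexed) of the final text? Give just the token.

Hunk 1: at line 5 remove [fye,nxilk] add [gxbh,vjxh,joaf] -> 12 lines: bwl brmak xrx pesy rwzga gxbh vjxh joaf gexox bjpf sfm akj
Hunk 2: at line 4 remove [gxbh,vjxh,joaf] add [azsq,mtv] -> 11 lines: bwl brmak xrx pesy rwzga azsq mtv gexox bjpf sfm akj
Hunk 3: at line 6 remove [mtv] add [wspbf,elzqd,srygw] -> 13 lines: bwl brmak xrx pesy rwzga azsq wspbf elzqd srygw gexox bjpf sfm akj
Hunk 4: at line 4 remove [rwzga] add [snp,fnai,bmlo] -> 15 lines: bwl brmak xrx pesy snp fnai bmlo azsq wspbf elzqd srygw gexox bjpf sfm akj
Final line 9: wspbf

Answer: wspbf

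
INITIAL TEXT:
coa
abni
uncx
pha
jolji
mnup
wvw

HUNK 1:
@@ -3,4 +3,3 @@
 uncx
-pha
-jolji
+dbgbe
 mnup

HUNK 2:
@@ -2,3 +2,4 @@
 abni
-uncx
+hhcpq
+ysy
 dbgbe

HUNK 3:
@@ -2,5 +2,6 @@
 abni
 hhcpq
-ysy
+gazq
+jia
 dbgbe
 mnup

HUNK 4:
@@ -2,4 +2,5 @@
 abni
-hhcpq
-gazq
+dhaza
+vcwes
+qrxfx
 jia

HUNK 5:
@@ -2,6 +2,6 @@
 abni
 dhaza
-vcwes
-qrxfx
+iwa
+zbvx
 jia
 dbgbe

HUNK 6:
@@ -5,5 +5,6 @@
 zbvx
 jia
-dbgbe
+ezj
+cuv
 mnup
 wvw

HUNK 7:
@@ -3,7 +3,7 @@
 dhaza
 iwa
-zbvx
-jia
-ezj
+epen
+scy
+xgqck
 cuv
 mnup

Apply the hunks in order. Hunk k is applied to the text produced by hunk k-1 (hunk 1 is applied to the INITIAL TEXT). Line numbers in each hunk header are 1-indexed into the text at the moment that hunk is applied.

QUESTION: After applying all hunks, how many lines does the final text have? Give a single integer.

Answer: 10

Derivation:
Hunk 1: at line 3 remove [pha,jolji] add [dbgbe] -> 6 lines: coa abni uncx dbgbe mnup wvw
Hunk 2: at line 2 remove [uncx] add [hhcpq,ysy] -> 7 lines: coa abni hhcpq ysy dbgbe mnup wvw
Hunk 3: at line 2 remove [ysy] add [gazq,jia] -> 8 lines: coa abni hhcpq gazq jia dbgbe mnup wvw
Hunk 4: at line 2 remove [hhcpq,gazq] add [dhaza,vcwes,qrxfx] -> 9 lines: coa abni dhaza vcwes qrxfx jia dbgbe mnup wvw
Hunk 5: at line 2 remove [vcwes,qrxfx] add [iwa,zbvx] -> 9 lines: coa abni dhaza iwa zbvx jia dbgbe mnup wvw
Hunk 6: at line 5 remove [dbgbe] add [ezj,cuv] -> 10 lines: coa abni dhaza iwa zbvx jia ezj cuv mnup wvw
Hunk 7: at line 3 remove [zbvx,jia,ezj] add [epen,scy,xgqck] -> 10 lines: coa abni dhaza iwa epen scy xgqck cuv mnup wvw
Final line count: 10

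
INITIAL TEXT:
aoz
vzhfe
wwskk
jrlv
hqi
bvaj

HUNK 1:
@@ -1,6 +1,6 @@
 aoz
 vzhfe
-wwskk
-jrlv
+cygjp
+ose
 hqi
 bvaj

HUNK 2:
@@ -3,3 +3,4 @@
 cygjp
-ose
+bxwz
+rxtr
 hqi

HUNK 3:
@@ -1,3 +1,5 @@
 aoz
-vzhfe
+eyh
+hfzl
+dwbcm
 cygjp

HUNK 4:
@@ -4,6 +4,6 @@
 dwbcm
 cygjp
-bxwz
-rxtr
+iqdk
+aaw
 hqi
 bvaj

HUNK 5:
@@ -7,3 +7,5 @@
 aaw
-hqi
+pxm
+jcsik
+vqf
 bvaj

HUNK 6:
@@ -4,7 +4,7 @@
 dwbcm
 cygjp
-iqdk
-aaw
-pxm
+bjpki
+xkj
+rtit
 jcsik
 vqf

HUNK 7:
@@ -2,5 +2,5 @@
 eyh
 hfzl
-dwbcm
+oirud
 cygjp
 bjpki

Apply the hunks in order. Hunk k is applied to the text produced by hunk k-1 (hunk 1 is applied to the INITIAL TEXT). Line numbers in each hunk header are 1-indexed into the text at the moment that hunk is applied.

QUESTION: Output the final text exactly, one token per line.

Hunk 1: at line 1 remove [wwskk,jrlv] add [cygjp,ose] -> 6 lines: aoz vzhfe cygjp ose hqi bvaj
Hunk 2: at line 3 remove [ose] add [bxwz,rxtr] -> 7 lines: aoz vzhfe cygjp bxwz rxtr hqi bvaj
Hunk 3: at line 1 remove [vzhfe] add [eyh,hfzl,dwbcm] -> 9 lines: aoz eyh hfzl dwbcm cygjp bxwz rxtr hqi bvaj
Hunk 4: at line 4 remove [bxwz,rxtr] add [iqdk,aaw] -> 9 lines: aoz eyh hfzl dwbcm cygjp iqdk aaw hqi bvaj
Hunk 5: at line 7 remove [hqi] add [pxm,jcsik,vqf] -> 11 lines: aoz eyh hfzl dwbcm cygjp iqdk aaw pxm jcsik vqf bvaj
Hunk 6: at line 4 remove [iqdk,aaw,pxm] add [bjpki,xkj,rtit] -> 11 lines: aoz eyh hfzl dwbcm cygjp bjpki xkj rtit jcsik vqf bvaj
Hunk 7: at line 2 remove [dwbcm] add [oirud] -> 11 lines: aoz eyh hfzl oirud cygjp bjpki xkj rtit jcsik vqf bvaj

Answer: aoz
eyh
hfzl
oirud
cygjp
bjpki
xkj
rtit
jcsik
vqf
bvaj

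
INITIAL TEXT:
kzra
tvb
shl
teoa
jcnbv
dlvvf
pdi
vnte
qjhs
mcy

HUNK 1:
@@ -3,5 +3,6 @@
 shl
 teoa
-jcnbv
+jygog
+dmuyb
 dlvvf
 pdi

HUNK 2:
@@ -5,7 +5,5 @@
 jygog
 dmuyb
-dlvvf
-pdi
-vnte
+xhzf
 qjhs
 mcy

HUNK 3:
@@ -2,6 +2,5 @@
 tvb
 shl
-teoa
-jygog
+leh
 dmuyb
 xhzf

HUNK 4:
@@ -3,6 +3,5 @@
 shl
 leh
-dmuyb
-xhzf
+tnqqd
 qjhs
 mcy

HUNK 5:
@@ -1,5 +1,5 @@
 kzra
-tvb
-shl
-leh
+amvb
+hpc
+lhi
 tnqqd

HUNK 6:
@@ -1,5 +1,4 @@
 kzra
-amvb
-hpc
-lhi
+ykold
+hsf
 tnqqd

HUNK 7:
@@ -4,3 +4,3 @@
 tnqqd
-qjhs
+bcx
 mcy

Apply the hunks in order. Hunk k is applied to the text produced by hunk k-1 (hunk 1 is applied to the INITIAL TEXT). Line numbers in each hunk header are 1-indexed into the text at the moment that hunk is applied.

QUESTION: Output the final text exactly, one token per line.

Hunk 1: at line 3 remove [jcnbv] add [jygog,dmuyb] -> 11 lines: kzra tvb shl teoa jygog dmuyb dlvvf pdi vnte qjhs mcy
Hunk 2: at line 5 remove [dlvvf,pdi,vnte] add [xhzf] -> 9 lines: kzra tvb shl teoa jygog dmuyb xhzf qjhs mcy
Hunk 3: at line 2 remove [teoa,jygog] add [leh] -> 8 lines: kzra tvb shl leh dmuyb xhzf qjhs mcy
Hunk 4: at line 3 remove [dmuyb,xhzf] add [tnqqd] -> 7 lines: kzra tvb shl leh tnqqd qjhs mcy
Hunk 5: at line 1 remove [tvb,shl,leh] add [amvb,hpc,lhi] -> 7 lines: kzra amvb hpc lhi tnqqd qjhs mcy
Hunk 6: at line 1 remove [amvb,hpc,lhi] add [ykold,hsf] -> 6 lines: kzra ykold hsf tnqqd qjhs mcy
Hunk 7: at line 4 remove [qjhs] add [bcx] -> 6 lines: kzra ykold hsf tnqqd bcx mcy

Answer: kzra
ykold
hsf
tnqqd
bcx
mcy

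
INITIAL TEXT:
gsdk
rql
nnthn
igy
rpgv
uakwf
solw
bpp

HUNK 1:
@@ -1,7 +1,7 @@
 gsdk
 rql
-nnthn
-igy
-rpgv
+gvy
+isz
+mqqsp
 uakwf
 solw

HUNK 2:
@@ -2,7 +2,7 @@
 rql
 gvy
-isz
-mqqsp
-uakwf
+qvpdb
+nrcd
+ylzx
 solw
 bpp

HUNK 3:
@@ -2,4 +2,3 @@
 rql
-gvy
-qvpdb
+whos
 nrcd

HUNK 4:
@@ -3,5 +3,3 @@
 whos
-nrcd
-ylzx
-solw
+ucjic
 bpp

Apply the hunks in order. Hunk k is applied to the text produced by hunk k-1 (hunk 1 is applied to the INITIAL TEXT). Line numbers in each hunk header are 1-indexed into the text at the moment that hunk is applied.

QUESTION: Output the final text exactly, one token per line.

Hunk 1: at line 1 remove [nnthn,igy,rpgv] add [gvy,isz,mqqsp] -> 8 lines: gsdk rql gvy isz mqqsp uakwf solw bpp
Hunk 2: at line 2 remove [isz,mqqsp,uakwf] add [qvpdb,nrcd,ylzx] -> 8 lines: gsdk rql gvy qvpdb nrcd ylzx solw bpp
Hunk 3: at line 2 remove [gvy,qvpdb] add [whos] -> 7 lines: gsdk rql whos nrcd ylzx solw bpp
Hunk 4: at line 3 remove [nrcd,ylzx,solw] add [ucjic] -> 5 lines: gsdk rql whos ucjic bpp

Answer: gsdk
rql
whos
ucjic
bpp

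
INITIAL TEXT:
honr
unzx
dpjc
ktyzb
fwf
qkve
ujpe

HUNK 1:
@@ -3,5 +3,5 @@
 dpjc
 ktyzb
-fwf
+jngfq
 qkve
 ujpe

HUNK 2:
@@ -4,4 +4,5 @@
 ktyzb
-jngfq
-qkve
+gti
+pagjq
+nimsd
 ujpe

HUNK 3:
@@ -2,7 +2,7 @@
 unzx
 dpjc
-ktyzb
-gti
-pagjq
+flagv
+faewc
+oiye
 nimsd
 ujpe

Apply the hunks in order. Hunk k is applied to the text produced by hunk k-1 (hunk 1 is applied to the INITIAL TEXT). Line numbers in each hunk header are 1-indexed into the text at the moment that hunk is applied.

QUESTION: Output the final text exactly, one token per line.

Answer: honr
unzx
dpjc
flagv
faewc
oiye
nimsd
ujpe

Derivation:
Hunk 1: at line 3 remove [fwf] add [jngfq] -> 7 lines: honr unzx dpjc ktyzb jngfq qkve ujpe
Hunk 2: at line 4 remove [jngfq,qkve] add [gti,pagjq,nimsd] -> 8 lines: honr unzx dpjc ktyzb gti pagjq nimsd ujpe
Hunk 3: at line 2 remove [ktyzb,gti,pagjq] add [flagv,faewc,oiye] -> 8 lines: honr unzx dpjc flagv faewc oiye nimsd ujpe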